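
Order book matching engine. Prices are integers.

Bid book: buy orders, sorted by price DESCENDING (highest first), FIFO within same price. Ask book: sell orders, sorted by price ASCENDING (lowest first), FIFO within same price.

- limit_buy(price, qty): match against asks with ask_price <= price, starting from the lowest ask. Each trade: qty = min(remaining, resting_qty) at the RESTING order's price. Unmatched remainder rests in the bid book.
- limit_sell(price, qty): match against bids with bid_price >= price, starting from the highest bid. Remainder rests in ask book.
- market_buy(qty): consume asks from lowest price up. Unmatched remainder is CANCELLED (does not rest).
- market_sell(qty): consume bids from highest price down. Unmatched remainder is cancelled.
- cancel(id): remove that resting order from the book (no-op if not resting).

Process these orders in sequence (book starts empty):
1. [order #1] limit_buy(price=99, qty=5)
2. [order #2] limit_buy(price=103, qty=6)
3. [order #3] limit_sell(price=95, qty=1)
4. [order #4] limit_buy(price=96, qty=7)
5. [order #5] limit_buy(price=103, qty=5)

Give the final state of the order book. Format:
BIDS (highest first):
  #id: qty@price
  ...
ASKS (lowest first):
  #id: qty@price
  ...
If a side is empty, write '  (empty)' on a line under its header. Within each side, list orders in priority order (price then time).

Answer: BIDS (highest first):
  #2: 5@103
  #5: 5@103
  #1: 5@99
  #4: 7@96
ASKS (lowest first):
  (empty)

Derivation:
After op 1 [order #1] limit_buy(price=99, qty=5): fills=none; bids=[#1:5@99] asks=[-]
After op 2 [order #2] limit_buy(price=103, qty=6): fills=none; bids=[#2:6@103 #1:5@99] asks=[-]
After op 3 [order #3] limit_sell(price=95, qty=1): fills=#2x#3:1@103; bids=[#2:5@103 #1:5@99] asks=[-]
After op 4 [order #4] limit_buy(price=96, qty=7): fills=none; bids=[#2:5@103 #1:5@99 #4:7@96] asks=[-]
After op 5 [order #5] limit_buy(price=103, qty=5): fills=none; bids=[#2:5@103 #5:5@103 #1:5@99 #4:7@96] asks=[-]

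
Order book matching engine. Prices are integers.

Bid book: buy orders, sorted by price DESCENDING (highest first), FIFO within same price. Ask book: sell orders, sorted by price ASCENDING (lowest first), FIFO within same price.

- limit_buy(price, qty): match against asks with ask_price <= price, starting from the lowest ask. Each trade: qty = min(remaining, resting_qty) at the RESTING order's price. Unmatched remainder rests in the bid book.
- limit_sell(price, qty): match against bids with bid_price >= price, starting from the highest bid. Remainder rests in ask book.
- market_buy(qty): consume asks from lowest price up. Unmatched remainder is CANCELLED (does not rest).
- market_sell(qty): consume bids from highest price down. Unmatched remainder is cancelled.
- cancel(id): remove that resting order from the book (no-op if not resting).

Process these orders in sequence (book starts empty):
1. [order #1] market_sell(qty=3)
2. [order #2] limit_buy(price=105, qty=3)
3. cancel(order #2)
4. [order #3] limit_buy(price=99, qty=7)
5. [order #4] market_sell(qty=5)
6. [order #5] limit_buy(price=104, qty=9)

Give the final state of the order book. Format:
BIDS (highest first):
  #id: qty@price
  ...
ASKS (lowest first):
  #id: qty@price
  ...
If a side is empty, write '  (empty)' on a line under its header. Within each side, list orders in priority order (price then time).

Answer: BIDS (highest first):
  #5: 9@104
  #3: 2@99
ASKS (lowest first):
  (empty)

Derivation:
After op 1 [order #1] market_sell(qty=3): fills=none; bids=[-] asks=[-]
After op 2 [order #2] limit_buy(price=105, qty=3): fills=none; bids=[#2:3@105] asks=[-]
After op 3 cancel(order #2): fills=none; bids=[-] asks=[-]
After op 4 [order #3] limit_buy(price=99, qty=7): fills=none; bids=[#3:7@99] asks=[-]
After op 5 [order #4] market_sell(qty=5): fills=#3x#4:5@99; bids=[#3:2@99] asks=[-]
After op 6 [order #5] limit_buy(price=104, qty=9): fills=none; bids=[#5:9@104 #3:2@99] asks=[-]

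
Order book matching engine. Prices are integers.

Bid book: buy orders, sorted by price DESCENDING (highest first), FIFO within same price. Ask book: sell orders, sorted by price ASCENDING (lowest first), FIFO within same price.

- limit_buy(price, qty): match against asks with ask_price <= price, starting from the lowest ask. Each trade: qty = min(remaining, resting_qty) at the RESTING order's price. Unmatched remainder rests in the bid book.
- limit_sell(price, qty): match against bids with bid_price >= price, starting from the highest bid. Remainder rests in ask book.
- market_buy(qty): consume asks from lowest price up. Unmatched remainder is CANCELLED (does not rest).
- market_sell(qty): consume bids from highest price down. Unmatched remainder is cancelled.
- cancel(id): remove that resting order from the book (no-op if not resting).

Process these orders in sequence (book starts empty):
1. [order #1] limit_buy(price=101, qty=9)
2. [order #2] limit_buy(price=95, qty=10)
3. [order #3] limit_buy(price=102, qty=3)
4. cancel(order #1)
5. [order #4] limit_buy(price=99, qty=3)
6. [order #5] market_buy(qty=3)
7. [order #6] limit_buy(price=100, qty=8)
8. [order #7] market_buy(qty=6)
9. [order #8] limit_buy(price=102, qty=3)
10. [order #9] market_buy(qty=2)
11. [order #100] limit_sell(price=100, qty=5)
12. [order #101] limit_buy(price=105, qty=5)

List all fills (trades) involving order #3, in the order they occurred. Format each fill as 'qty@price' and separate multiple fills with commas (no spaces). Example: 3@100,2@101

Answer: 3@102

Derivation:
After op 1 [order #1] limit_buy(price=101, qty=9): fills=none; bids=[#1:9@101] asks=[-]
After op 2 [order #2] limit_buy(price=95, qty=10): fills=none; bids=[#1:9@101 #2:10@95] asks=[-]
After op 3 [order #3] limit_buy(price=102, qty=3): fills=none; bids=[#3:3@102 #1:9@101 #2:10@95] asks=[-]
After op 4 cancel(order #1): fills=none; bids=[#3:3@102 #2:10@95] asks=[-]
After op 5 [order #4] limit_buy(price=99, qty=3): fills=none; bids=[#3:3@102 #4:3@99 #2:10@95] asks=[-]
After op 6 [order #5] market_buy(qty=3): fills=none; bids=[#3:3@102 #4:3@99 #2:10@95] asks=[-]
After op 7 [order #6] limit_buy(price=100, qty=8): fills=none; bids=[#3:3@102 #6:8@100 #4:3@99 #2:10@95] asks=[-]
After op 8 [order #7] market_buy(qty=6): fills=none; bids=[#3:3@102 #6:8@100 #4:3@99 #2:10@95] asks=[-]
After op 9 [order #8] limit_buy(price=102, qty=3): fills=none; bids=[#3:3@102 #8:3@102 #6:8@100 #4:3@99 #2:10@95] asks=[-]
After op 10 [order #9] market_buy(qty=2): fills=none; bids=[#3:3@102 #8:3@102 #6:8@100 #4:3@99 #2:10@95] asks=[-]
After op 11 [order #100] limit_sell(price=100, qty=5): fills=#3x#100:3@102 #8x#100:2@102; bids=[#8:1@102 #6:8@100 #4:3@99 #2:10@95] asks=[-]
After op 12 [order #101] limit_buy(price=105, qty=5): fills=none; bids=[#101:5@105 #8:1@102 #6:8@100 #4:3@99 #2:10@95] asks=[-]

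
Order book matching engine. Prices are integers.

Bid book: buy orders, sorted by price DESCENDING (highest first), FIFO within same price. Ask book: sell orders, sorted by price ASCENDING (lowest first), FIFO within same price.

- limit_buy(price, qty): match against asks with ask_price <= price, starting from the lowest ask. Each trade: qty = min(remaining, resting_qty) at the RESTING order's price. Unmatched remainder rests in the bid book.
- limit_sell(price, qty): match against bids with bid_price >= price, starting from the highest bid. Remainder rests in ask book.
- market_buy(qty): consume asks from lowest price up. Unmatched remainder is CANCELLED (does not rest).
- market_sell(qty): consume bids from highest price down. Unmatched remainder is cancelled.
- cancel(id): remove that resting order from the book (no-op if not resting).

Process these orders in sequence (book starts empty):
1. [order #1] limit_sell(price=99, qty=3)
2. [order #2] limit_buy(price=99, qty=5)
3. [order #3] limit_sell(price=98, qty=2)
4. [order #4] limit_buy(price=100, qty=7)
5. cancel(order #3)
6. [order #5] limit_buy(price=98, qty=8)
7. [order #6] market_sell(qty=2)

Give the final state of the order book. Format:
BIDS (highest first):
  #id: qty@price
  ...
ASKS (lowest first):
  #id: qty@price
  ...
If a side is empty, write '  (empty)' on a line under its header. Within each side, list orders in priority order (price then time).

Answer: BIDS (highest first):
  #4: 5@100
  #5: 8@98
ASKS (lowest first):
  (empty)

Derivation:
After op 1 [order #1] limit_sell(price=99, qty=3): fills=none; bids=[-] asks=[#1:3@99]
After op 2 [order #2] limit_buy(price=99, qty=5): fills=#2x#1:3@99; bids=[#2:2@99] asks=[-]
After op 3 [order #3] limit_sell(price=98, qty=2): fills=#2x#3:2@99; bids=[-] asks=[-]
After op 4 [order #4] limit_buy(price=100, qty=7): fills=none; bids=[#4:7@100] asks=[-]
After op 5 cancel(order #3): fills=none; bids=[#4:7@100] asks=[-]
After op 6 [order #5] limit_buy(price=98, qty=8): fills=none; bids=[#4:7@100 #5:8@98] asks=[-]
After op 7 [order #6] market_sell(qty=2): fills=#4x#6:2@100; bids=[#4:5@100 #5:8@98] asks=[-]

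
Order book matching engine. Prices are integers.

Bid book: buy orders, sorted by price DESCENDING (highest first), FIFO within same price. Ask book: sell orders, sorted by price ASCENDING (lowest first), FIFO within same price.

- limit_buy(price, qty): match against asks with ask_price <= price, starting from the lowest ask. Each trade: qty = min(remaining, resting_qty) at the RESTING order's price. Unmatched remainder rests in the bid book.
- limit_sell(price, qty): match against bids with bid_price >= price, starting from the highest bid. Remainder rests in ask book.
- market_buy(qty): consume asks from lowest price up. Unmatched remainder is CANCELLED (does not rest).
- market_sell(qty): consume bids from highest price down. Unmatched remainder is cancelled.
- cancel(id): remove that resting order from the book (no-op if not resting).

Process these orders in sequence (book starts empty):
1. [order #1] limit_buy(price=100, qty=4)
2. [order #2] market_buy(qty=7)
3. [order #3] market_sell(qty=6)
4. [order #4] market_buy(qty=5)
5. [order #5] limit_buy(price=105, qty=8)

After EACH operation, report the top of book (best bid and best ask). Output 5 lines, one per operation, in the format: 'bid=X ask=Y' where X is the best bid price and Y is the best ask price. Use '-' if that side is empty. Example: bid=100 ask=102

Answer: bid=100 ask=-
bid=100 ask=-
bid=- ask=-
bid=- ask=-
bid=105 ask=-

Derivation:
After op 1 [order #1] limit_buy(price=100, qty=4): fills=none; bids=[#1:4@100] asks=[-]
After op 2 [order #2] market_buy(qty=7): fills=none; bids=[#1:4@100] asks=[-]
After op 3 [order #3] market_sell(qty=6): fills=#1x#3:4@100; bids=[-] asks=[-]
After op 4 [order #4] market_buy(qty=5): fills=none; bids=[-] asks=[-]
After op 5 [order #5] limit_buy(price=105, qty=8): fills=none; bids=[#5:8@105] asks=[-]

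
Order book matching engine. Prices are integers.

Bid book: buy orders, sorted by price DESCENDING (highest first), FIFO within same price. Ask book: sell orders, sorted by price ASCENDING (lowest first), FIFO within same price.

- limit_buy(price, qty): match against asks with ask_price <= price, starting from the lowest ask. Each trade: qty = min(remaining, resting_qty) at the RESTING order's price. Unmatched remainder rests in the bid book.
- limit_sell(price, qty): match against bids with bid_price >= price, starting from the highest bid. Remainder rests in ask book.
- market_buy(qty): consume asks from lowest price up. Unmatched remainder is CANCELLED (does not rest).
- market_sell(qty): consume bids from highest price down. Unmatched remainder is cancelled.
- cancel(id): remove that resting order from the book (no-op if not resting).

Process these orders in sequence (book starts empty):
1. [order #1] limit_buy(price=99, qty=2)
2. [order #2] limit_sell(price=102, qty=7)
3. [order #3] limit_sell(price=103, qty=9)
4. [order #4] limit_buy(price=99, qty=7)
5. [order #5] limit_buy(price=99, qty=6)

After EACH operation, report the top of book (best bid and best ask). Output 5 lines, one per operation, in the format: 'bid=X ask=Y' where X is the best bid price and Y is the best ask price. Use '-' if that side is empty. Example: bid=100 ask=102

Answer: bid=99 ask=-
bid=99 ask=102
bid=99 ask=102
bid=99 ask=102
bid=99 ask=102

Derivation:
After op 1 [order #1] limit_buy(price=99, qty=2): fills=none; bids=[#1:2@99] asks=[-]
After op 2 [order #2] limit_sell(price=102, qty=7): fills=none; bids=[#1:2@99] asks=[#2:7@102]
After op 3 [order #3] limit_sell(price=103, qty=9): fills=none; bids=[#1:2@99] asks=[#2:7@102 #3:9@103]
After op 4 [order #4] limit_buy(price=99, qty=7): fills=none; bids=[#1:2@99 #4:7@99] asks=[#2:7@102 #3:9@103]
After op 5 [order #5] limit_buy(price=99, qty=6): fills=none; bids=[#1:2@99 #4:7@99 #5:6@99] asks=[#2:7@102 #3:9@103]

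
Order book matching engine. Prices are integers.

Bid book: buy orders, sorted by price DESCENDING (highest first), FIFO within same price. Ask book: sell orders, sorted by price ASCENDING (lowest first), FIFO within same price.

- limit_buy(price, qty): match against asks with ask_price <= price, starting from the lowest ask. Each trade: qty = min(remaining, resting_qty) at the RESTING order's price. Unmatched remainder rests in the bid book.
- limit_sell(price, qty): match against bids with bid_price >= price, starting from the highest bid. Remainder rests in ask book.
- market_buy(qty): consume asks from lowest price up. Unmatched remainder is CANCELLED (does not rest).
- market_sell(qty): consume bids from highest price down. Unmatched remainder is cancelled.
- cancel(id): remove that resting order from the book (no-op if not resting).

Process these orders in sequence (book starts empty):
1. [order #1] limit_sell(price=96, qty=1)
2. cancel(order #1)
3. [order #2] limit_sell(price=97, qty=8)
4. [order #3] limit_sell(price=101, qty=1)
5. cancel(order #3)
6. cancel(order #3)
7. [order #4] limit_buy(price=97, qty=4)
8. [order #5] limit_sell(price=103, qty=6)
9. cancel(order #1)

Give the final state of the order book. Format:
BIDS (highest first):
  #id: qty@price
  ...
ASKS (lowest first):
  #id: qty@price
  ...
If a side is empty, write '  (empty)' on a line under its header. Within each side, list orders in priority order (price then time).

After op 1 [order #1] limit_sell(price=96, qty=1): fills=none; bids=[-] asks=[#1:1@96]
After op 2 cancel(order #1): fills=none; bids=[-] asks=[-]
After op 3 [order #2] limit_sell(price=97, qty=8): fills=none; bids=[-] asks=[#2:8@97]
After op 4 [order #3] limit_sell(price=101, qty=1): fills=none; bids=[-] asks=[#2:8@97 #3:1@101]
After op 5 cancel(order #3): fills=none; bids=[-] asks=[#2:8@97]
After op 6 cancel(order #3): fills=none; bids=[-] asks=[#2:8@97]
After op 7 [order #4] limit_buy(price=97, qty=4): fills=#4x#2:4@97; bids=[-] asks=[#2:4@97]
After op 8 [order #5] limit_sell(price=103, qty=6): fills=none; bids=[-] asks=[#2:4@97 #5:6@103]
After op 9 cancel(order #1): fills=none; bids=[-] asks=[#2:4@97 #5:6@103]

Answer: BIDS (highest first):
  (empty)
ASKS (lowest first):
  #2: 4@97
  #5: 6@103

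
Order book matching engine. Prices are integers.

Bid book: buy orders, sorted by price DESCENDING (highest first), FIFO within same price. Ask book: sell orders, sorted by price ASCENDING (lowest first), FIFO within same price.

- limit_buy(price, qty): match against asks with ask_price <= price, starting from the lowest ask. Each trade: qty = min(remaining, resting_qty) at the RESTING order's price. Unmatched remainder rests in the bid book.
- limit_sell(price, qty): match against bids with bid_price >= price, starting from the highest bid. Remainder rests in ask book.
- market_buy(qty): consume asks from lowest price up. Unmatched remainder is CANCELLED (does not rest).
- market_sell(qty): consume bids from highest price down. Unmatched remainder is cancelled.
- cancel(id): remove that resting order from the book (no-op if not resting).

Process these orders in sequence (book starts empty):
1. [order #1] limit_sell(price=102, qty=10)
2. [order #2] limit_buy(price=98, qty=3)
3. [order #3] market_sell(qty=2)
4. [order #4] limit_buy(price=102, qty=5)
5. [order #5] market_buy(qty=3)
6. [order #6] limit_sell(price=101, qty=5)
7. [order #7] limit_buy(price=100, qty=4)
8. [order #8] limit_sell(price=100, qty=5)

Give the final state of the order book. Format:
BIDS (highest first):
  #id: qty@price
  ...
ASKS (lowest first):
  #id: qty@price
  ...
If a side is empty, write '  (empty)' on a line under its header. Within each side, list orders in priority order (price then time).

After op 1 [order #1] limit_sell(price=102, qty=10): fills=none; bids=[-] asks=[#1:10@102]
After op 2 [order #2] limit_buy(price=98, qty=3): fills=none; bids=[#2:3@98] asks=[#1:10@102]
After op 3 [order #3] market_sell(qty=2): fills=#2x#3:2@98; bids=[#2:1@98] asks=[#1:10@102]
After op 4 [order #4] limit_buy(price=102, qty=5): fills=#4x#1:5@102; bids=[#2:1@98] asks=[#1:5@102]
After op 5 [order #5] market_buy(qty=3): fills=#5x#1:3@102; bids=[#2:1@98] asks=[#1:2@102]
After op 6 [order #6] limit_sell(price=101, qty=5): fills=none; bids=[#2:1@98] asks=[#6:5@101 #1:2@102]
After op 7 [order #7] limit_buy(price=100, qty=4): fills=none; bids=[#7:4@100 #2:1@98] asks=[#6:5@101 #1:2@102]
After op 8 [order #8] limit_sell(price=100, qty=5): fills=#7x#8:4@100; bids=[#2:1@98] asks=[#8:1@100 #6:5@101 #1:2@102]

Answer: BIDS (highest first):
  #2: 1@98
ASKS (lowest first):
  #8: 1@100
  #6: 5@101
  #1: 2@102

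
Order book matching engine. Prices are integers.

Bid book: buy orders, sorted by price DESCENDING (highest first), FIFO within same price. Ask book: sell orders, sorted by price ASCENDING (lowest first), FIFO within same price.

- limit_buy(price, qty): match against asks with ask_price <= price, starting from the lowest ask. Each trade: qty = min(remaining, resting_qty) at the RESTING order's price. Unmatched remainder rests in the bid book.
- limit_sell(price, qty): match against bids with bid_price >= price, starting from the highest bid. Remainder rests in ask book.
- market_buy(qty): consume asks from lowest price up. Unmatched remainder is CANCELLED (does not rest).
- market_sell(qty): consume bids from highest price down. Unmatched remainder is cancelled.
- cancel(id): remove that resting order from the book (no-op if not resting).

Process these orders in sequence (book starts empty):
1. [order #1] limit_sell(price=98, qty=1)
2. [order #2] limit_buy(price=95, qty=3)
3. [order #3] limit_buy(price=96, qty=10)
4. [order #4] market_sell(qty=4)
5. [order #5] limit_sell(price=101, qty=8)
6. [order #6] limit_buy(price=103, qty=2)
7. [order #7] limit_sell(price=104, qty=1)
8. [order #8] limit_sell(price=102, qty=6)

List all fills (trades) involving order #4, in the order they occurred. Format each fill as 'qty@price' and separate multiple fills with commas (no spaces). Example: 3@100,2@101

After op 1 [order #1] limit_sell(price=98, qty=1): fills=none; bids=[-] asks=[#1:1@98]
After op 2 [order #2] limit_buy(price=95, qty=3): fills=none; bids=[#2:3@95] asks=[#1:1@98]
After op 3 [order #3] limit_buy(price=96, qty=10): fills=none; bids=[#3:10@96 #2:3@95] asks=[#1:1@98]
After op 4 [order #4] market_sell(qty=4): fills=#3x#4:4@96; bids=[#3:6@96 #2:3@95] asks=[#1:1@98]
After op 5 [order #5] limit_sell(price=101, qty=8): fills=none; bids=[#3:6@96 #2:3@95] asks=[#1:1@98 #5:8@101]
After op 6 [order #6] limit_buy(price=103, qty=2): fills=#6x#1:1@98 #6x#5:1@101; bids=[#3:6@96 #2:3@95] asks=[#5:7@101]
After op 7 [order #7] limit_sell(price=104, qty=1): fills=none; bids=[#3:6@96 #2:3@95] asks=[#5:7@101 #7:1@104]
After op 8 [order #8] limit_sell(price=102, qty=6): fills=none; bids=[#3:6@96 #2:3@95] asks=[#5:7@101 #8:6@102 #7:1@104]

Answer: 4@96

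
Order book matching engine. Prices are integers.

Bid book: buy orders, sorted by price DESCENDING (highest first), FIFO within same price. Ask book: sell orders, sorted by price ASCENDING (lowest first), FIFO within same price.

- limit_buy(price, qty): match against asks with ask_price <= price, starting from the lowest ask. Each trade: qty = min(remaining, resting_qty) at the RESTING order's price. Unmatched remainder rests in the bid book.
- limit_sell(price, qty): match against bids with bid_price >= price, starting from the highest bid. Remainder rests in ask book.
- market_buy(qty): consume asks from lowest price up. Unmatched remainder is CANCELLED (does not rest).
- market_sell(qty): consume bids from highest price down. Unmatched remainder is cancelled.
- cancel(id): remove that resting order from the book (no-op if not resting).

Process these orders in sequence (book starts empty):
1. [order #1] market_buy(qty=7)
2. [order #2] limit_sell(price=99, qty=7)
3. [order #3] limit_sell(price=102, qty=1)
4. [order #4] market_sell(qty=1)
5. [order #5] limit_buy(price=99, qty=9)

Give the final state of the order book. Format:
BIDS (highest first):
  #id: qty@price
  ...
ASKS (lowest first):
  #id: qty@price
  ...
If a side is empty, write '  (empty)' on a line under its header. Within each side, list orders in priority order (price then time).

After op 1 [order #1] market_buy(qty=7): fills=none; bids=[-] asks=[-]
After op 2 [order #2] limit_sell(price=99, qty=7): fills=none; bids=[-] asks=[#2:7@99]
After op 3 [order #3] limit_sell(price=102, qty=1): fills=none; bids=[-] asks=[#2:7@99 #3:1@102]
After op 4 [order #4] market_sell(qty=1): fills=none; bids=[-] asks=[#2:7@99 #3:1@102]
After op 5 [order #5] limit_buy(price=99, qty=9): fills=#5x#2:7@99; bids=[#5:2@99] asks=[#3:1@102]

Answer: BIDS (highest first):
  #5: 2@99
ASKS (lowest first):
  #3: 1@102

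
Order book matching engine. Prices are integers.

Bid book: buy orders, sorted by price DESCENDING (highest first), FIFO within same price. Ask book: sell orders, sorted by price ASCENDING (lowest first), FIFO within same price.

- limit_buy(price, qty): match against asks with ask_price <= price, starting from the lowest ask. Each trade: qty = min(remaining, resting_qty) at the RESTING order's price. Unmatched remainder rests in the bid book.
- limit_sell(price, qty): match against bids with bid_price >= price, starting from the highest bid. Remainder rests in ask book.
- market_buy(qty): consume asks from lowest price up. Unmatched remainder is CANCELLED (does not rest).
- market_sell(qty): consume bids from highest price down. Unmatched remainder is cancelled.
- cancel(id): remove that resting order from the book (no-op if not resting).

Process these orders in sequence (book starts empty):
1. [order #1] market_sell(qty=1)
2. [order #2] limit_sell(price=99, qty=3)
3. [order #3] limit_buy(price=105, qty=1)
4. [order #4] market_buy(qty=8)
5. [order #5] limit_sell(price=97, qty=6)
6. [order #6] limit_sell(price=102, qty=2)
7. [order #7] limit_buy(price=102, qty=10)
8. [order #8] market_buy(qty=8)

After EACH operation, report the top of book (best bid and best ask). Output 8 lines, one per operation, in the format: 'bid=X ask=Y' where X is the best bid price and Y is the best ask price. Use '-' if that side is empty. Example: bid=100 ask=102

Answer: bid=- ask=-
bid=- ask=99
bid=- ask=99
bid=- ask=-
bid=- ask=97
bid=- ask=97
bid=102 ask=-
bid=102 ask=-

Derivation:
After op 1 [order #1] market_sell(qty=1): fills=none; bids=[-] asks=[-]
After op 2 [order #2] limit_sell(price=99, qty=3): fills=none; bids=[-] asks=[#2:3@99]
After op 3 [order #3] limit_buy(price=105, qty=1): fills=#3x#2:1@99; bids=[-] asks=[#2:2@99]
After op 4 [order #4] market_buy(qty=8): fills=#4x#2:2@99; bids=[-] asks=[-]
After op 5 [order #5] limit_sell(price=97, qty=6): fills=none; bids=[-] asks=[#5:6@97]
After op 6 [order #6] limit_sell(price=102, qty=2): fills=none; bids=[-] asks=[#5:6@97 #6:2@102]
After op 7 [order #7] limit_buy(price=102, qty=10): fills=#7x#5:6@97 #7x#6:2@102; bids=[#7:2@102] asks=[-]
After op 8 [order #8] market_buy(qty=8): fills=none; bids=[#7:2@102] asks=[-]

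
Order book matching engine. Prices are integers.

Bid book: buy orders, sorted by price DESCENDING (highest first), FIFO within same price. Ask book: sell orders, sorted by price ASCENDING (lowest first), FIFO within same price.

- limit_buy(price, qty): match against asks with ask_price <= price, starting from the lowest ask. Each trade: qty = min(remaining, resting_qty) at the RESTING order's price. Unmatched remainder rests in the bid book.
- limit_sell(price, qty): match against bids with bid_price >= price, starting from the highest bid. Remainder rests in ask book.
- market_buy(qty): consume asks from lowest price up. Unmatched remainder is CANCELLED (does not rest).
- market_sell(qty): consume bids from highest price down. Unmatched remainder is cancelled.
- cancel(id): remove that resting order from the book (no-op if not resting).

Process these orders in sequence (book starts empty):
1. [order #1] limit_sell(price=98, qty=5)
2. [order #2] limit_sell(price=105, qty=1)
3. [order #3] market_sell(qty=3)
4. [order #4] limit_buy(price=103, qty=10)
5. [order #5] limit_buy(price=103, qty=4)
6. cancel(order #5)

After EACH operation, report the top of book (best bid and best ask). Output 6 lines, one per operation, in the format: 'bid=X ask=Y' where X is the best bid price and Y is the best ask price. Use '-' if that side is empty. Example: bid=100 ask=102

Answer: bid=- ask=98
bid=- ask=98
bid=- ask=98
bid=103 ask=105
bid=103 ask=105
bid=103 ask=105

Derivation:
After op 1 [order #1] limit_sell(price=98, qty=5): fills=none; bids=[-] asks=[#1:5@98]
After op 2 [order #2] limit_sell(price=105, qty=1): fills=none; bids=[-] asks=[#1:5@98 #2:1@105]
After op 3 [order #3] market_sell(qty=3): fills=none; bids=[-] asks=[#1:5@98 #2:1@105]
After op 4 [order #4] limit_buy(price=103, qty=10): fills=#4x#1:5@98; bids=[#4:5@103] asks=[#2:1@105]
After op 5 [order #5] limit_buy(price=103, qty=4): fills=none; bids=[#4:5@103 #5:4@103] asks=[#2:1@105]
After op 6 cancel(order #5): fills=none; bids=[#4:5@103] asks=[#2:1@105]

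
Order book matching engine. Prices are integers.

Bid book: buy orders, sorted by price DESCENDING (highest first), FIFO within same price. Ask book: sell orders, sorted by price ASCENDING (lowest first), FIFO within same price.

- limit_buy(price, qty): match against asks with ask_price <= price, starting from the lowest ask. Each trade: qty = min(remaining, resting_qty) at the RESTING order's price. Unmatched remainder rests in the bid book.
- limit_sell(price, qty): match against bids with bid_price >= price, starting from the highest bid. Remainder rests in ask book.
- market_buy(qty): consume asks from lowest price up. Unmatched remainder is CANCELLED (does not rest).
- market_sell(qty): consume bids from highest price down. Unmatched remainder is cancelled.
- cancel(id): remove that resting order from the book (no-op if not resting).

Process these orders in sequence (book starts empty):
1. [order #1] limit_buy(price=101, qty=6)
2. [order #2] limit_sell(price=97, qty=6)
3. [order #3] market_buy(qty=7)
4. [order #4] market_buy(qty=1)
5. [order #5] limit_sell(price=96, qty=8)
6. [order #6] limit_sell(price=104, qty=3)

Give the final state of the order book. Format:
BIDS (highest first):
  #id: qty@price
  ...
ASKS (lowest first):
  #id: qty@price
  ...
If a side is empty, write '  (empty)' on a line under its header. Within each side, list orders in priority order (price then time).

After op 1 [order #1] limit_buy(price=101, qty=6): fills=none; bids=[#1:6@101] asks=[-]
After op 2 [order #2] limit_sell(price=97, qty=6): fills=#1x#2:6@101; bids=[-] asks=[-]
After op 3 [order #3] market_buy(qty=7): fills=none; bids=[-] asks=[-]
After op 4 [order #4] market_buy(qty=1): fills=none; bids=[-] asks=[-]
After op 5 [order #5] limit_sell(price=96, qty=8): fills=none; bids=[-] asks=[#5:8@96]
After op 6 [order #6] limit_sell(price=104, qty=3): fills=none; bids=[-] asks=[#5:8@96 #6:3@104]

Answer: BIDS (highest first):
  (empty)
ASKS (lowest first):
  #5: 8@96
  #6: 3@104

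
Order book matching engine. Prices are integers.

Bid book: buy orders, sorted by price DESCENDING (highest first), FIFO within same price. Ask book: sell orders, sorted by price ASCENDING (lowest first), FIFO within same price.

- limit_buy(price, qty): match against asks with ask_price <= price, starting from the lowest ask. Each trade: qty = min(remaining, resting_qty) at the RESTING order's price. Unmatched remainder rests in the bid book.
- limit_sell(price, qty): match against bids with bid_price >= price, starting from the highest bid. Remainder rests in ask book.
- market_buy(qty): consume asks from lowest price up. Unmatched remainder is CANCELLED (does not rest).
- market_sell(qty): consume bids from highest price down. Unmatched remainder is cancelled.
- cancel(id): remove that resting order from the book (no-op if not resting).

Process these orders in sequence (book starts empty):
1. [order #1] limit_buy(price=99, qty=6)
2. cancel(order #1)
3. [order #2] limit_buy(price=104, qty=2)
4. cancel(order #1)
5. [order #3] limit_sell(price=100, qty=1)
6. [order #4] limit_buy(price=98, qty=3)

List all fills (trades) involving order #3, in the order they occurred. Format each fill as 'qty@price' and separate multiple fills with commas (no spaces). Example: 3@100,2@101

Answer: 1@104

Derivation:
After op 1 [order #1] limit_buy(price=99, qty=6): fills=none; bids=[#1:6@99] asks=[-]
After op 2 cancel(order #1): fills=none; bids=[-] asks=[-]
After op 3 [order #2] limit_buy(price=104, qty=2): fills=none; bids=[#2:2@104] asks=[-]
After op 4 cancel(order #1): fills=none; bids=[#2:2@104] asks=[-]
After op 5 [order #3] limit_sell(price=100, qty=1): fills=#2x#3:1@104; bids=[#2:1@104] asks=[-]
After op 6 [order #4] limit_buy(price=98, qty=3): fills=none; bids=[#2:1@104 #4:3@98] asks=[-]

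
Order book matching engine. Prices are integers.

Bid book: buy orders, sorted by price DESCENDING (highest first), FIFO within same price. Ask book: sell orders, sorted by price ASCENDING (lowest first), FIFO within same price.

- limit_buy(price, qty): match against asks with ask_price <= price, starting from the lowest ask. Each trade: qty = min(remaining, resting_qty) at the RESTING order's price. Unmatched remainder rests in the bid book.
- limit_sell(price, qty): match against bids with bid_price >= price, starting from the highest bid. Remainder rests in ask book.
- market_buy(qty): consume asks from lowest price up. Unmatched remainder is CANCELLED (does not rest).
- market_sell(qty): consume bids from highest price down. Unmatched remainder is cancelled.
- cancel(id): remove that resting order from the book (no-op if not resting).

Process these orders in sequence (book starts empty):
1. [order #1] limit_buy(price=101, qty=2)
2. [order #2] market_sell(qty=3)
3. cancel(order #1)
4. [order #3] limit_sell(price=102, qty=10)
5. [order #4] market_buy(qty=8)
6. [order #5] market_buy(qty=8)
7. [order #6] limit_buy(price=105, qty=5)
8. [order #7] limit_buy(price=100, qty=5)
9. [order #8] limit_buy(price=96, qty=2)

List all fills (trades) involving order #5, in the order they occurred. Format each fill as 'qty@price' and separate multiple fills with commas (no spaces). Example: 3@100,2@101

After op 1 [order #1] limit_buy(price=101, qty=2): fills=none; bids=[#1:2@101] asks=[-]
After op 2 [order #2] market_sell(qty=3): fills=#1x#2:2@101; bids=[-] asks=[-]
After op 3 cancel(order #1): fills=none; bids=[-] asks=[-]
After op 4 [order #3] limit_sell(price=102, qty=10): fills=none; bids=[-] asks=[#3:10@102]
After op 5 [order #4] market_buy(qty=8): fills=#4x#3:8@102; bids=[-] asks=[#3:2@102]
After op 6 [order #5] market_buy(qty=8): fills=#5x#3:2@102; bids=[-] asks=[-]
After op 7 [order #6] limit_buy(price=105, qty=5): fills=none; bids=[#6:5@105] asks=[-]
After op 8 [order #7] limit_buy(price=100, qty=5): fills=none; bids=[#6:5@105 #7:5@100] asks=[-]
After op 9 [order #8] limit_buy(price=96, qty=2): fills=none; bids=[#6:5@105 #7:5@100 #8:2@96] asks=[-]

Answer: 2@102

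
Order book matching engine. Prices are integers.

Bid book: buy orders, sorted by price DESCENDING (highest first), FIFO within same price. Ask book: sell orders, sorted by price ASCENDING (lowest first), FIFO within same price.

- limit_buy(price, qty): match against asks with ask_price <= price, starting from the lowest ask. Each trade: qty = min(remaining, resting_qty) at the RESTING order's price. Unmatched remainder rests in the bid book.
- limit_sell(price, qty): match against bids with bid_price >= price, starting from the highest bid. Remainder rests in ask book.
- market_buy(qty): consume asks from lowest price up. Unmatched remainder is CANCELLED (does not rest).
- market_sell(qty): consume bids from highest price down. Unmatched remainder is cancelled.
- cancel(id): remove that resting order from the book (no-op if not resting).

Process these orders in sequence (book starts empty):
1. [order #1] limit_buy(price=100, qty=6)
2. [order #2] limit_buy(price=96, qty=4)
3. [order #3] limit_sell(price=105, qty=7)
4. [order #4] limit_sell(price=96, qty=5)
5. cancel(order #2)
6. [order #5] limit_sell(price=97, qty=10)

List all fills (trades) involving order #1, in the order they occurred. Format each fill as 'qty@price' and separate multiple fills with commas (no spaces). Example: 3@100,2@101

Answer: 5@100,1@100

Derivation:
After op 1 [order #1] limit_buy(price=100, qty=6): fills=none; bids=[#1:6@100] asks=[-]
After op 2 [order #2] limit_buy(price=96, qty=4): fills=none; bids=[#1:6@100 #2:4@96] asks=[-]
After op 3 [order #3] limit_sell(price=105, qty=7): fills=none; bids=[#1:6@100 #2:4@96] asks=[#3:7@105]
After op 4 [order #4] limit_sell(price=96, qty=5): fills=#1x#4:5@100; bids=[#1:1@100 #2:4@96] asks=[#3:7@105]
After op 5 cancel(order #2): fills=none; bids=[#1:1@100] asks=[#3:7@105]
After op 6 [order #5] limit_sell(price=97, qty=10): fills=#1x#5:1@100; bids=[-] asks=[#5:9@97 #3:7@105]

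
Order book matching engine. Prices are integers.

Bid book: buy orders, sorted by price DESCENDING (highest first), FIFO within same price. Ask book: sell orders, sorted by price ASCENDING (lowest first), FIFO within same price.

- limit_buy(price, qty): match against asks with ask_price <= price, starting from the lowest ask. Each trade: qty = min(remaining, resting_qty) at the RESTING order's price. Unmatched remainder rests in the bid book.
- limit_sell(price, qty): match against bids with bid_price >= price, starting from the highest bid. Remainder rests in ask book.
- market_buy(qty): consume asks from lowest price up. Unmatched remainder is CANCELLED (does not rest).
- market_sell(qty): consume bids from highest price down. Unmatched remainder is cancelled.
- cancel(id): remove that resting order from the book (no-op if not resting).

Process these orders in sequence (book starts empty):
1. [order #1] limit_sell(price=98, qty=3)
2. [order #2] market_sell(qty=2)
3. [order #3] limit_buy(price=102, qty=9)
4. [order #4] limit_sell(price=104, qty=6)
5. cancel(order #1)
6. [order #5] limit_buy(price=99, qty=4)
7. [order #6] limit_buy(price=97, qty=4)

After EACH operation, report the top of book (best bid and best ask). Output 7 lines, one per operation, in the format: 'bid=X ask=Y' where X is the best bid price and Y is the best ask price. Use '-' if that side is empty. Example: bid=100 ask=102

Answer: bid=- ask=98
bid=- ask=98
bid=102 ask=-
bid=102 ask=104
bid=102 ask=104
bid=102 ask=104
bid=102 ask=104

Derivation:
After op 1 [order #1] limit_sell(price=98, qty=3): fills=none; bids=[-] asks=[#1:3@98]
After op 2 [order #2] market_sell(qty=2): fills=none; bids=[-] asks=[#1:3@98]
After op 3 [order #3] limit_buy(price=102, qty=9): fills=#3x#1:3@98; bids=[#3:6@102] asks=[-]
After op 4 [order #4] limit_sell(price=104, qty=6): fills=none; bids=[#3:6@102] asks=[#4:6@104]
After op 5 cancel(order #1): fills=none; bids=[#3:6@102] asks=[#4:6@104]
After op 6 [order #5] limit_buy(price=99, qty=4): fills=none; bids=[#3:6@102 #5:4@99] asks=[#4:6@104]
After op 7 [order #6] limit_buy(price=97, qty=4): fills=none; bids=[#3:6@102 #5:4@99 #6:4@97] asks=[#4:6@104]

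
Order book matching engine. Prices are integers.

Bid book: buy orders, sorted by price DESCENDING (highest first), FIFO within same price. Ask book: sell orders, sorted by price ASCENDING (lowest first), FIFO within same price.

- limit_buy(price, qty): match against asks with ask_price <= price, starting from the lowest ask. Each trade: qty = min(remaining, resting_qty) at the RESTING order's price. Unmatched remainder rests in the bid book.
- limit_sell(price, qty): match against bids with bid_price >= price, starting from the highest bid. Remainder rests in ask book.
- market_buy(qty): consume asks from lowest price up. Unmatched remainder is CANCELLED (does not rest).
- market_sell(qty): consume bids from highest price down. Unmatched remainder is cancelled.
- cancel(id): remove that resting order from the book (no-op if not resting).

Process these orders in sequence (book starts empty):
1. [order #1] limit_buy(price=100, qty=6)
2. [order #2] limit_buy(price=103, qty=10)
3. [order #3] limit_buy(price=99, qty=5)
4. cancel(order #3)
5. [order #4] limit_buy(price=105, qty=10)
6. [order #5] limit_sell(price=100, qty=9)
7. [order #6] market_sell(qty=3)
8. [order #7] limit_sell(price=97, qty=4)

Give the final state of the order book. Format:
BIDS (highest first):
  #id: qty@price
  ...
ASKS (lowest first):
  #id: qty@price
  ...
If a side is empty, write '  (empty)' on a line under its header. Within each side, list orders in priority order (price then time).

After op 1 [order #1] limit_buy(price=100, qty=6): fills=none; bids=[#1:6@100] asks=[-]
After op 2 [order #2] limit_buy(price=103, qty=10): fills=none; bids=[#2:10@103 #1:6@100] asks=[-]
After op 3 [order #3] limit_buy(price=99, qty=5): fills=none; bids=[#2:10@103 #1:6@100 #3:5@99] asks=[-]
After op 4 cancel(order #3): fills=none; bids=[#2:10@103 #1:6@100] asks=[-]
After op 5 [order #4] limit_buy(price=105, qty=10): fills=none; bids=[#4:10@105 #2:10@103 #1:6@100] asks=[-]
After op 6 [order #5] limit_sell(price=100, qty=9): fills=#4x#5:9@105; bids=[#4:1@105 #2:10@103 #1:6@100] asks=[-]
After op 7 [order #6] market_sell(qty=3): fills=#4x#6:1@105 #2x#6:2@103; bids=[#2:8@103 #1:6@100] asks=[-]
After op 8 [order #7] limit_sell(price=97, qty=4): fills=#2x#7:4@103; bids=[#2:4@103 #1:6@100] asks=[-]

Answer: BIDS (highest first):
  #2: 4@103
  #1: 6@100
ASKS (lowest first):
  (empty)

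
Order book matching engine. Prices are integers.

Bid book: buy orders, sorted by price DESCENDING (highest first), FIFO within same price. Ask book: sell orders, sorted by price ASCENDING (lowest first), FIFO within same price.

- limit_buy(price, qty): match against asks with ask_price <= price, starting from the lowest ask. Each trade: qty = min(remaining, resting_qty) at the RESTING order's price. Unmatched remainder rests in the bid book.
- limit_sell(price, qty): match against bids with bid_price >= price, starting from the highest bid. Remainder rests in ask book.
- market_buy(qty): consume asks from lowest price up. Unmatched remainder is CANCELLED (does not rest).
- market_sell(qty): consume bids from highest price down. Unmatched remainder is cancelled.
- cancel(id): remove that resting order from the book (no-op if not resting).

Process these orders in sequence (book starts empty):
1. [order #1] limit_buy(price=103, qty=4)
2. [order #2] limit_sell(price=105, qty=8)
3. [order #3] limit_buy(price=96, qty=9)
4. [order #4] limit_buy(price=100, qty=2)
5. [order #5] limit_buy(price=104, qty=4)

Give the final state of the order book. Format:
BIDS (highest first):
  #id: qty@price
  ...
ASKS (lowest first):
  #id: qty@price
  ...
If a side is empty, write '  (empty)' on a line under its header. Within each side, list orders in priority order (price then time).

Answer: BIDS (highest first):
  #5: 4@104
  #1: 4@103
  #4: 2@100
  #3: 9@96
ASKS (lowest first):
  #2: 8@105

Derivation:
After op 1 [order #1] limit_buy(price=103, qty=4): fills=none; bids=[#1:4@103] asks=[-]
After op 2 [order #2] limit_sell(price=105, qty=8): fills=none; bids=[#1:4@103] asks=[#2:8@105]
After op 3 [order #3] limit_buy(price=96, qty=9): fills=none; bids=[#1:4@103 #3:9@96] asks=[#2:8@105]
After op 4 [order #4] limit_buy(price=100, qty=2): fills=none; bids=[#1:4@103 #4:2@100 #3:9@96] asks=[#2:8@105]
After op 5 [order #5] limit_buy(price=104, qty=4): fills=none; bids=[#5:4@104 #1:4@103 #4:2@100 #3:9@96] asks=[#2:8@105]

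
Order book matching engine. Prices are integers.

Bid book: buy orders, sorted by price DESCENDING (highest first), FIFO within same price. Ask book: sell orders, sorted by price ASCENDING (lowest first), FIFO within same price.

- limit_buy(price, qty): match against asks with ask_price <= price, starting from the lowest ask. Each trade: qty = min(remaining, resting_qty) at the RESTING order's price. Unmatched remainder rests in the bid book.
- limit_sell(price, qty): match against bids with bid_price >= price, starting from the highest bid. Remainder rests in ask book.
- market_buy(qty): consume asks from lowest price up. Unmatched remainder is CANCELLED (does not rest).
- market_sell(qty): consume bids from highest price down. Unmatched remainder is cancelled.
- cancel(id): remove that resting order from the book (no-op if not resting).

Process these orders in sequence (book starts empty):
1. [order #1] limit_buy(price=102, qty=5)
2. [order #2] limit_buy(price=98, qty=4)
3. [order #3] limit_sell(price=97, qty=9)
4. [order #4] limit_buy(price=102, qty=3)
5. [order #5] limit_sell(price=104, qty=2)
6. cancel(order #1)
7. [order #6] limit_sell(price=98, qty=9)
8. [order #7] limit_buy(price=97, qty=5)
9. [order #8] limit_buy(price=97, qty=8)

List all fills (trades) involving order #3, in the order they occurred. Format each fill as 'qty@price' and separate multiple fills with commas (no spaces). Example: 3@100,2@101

After op 1 [order #1] limit_buy(price=102, qty=5): fills=none; bids=[#1:5@102] asks=[-]
After op 2 [order #2] limit_buy(price=98, qty=4): fills=none; bids=[#1:5@102 #2:4@98] asks=[-]
After op 3 [order #3] limit_sell(price=97, qty=9): fills=#1x#3:5@102 #2x#3:4@98; bids=[-] asks=[-]
After op 4 [order #4] limit_buy(price=102, qty=3): fills=none; bids=[#4:3@102] asks=[-]
After op 5 [order #5] limit_sell(price=104, qty=2): fills=none; bids=[#4:3@102] asks=[#5:2@104]
After op 6 cancel(order #1): fills=none; bids=[#4:3@102] asks=[#5:2@104]
After op 7 [order #6] limit_sell(price=98, qty=9): fills=#4x#6:3@102; bids=[-] asks=[#6:6@98 #5:2@104]
After op 8 [order #7] limit_buy(price=97, qty=5): fills=none; bids=[#7:5@97] asks=[#6:6@98 #5:2@104]
After op 9 [order #8] limit_buy(price=97, qty=8): fills=none; bids=[#7:5@97 #8:8@97] asks=[#6:6@98 #5:2@104]

Answer: 5@102,4@98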